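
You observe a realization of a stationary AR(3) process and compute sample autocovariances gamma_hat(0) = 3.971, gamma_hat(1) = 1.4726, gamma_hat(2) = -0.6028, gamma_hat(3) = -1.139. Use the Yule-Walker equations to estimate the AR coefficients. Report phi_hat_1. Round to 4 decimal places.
\hat\phi_{1} = 0.4570

The Yule-Walker equations for an AR(p) process read, in matrix form,
  Gamma_p phi = r_p,   with   (Gamma_p)_{ij} = gamma(|i - j|),
                       (r_p)_i = gamma(i),   i,j = 1..p.
Substitute the sample gammas (Toeplitz matrix and right-hand side of size 3):
  Gamma_p = [[3.971, 1.4726, -0.6028], [1.4726, 3.971, 1.4726], [-0.6028, 1.4726, 3.971]]
  r_p     = [1.4726, -0.6028, -1.139]
Written out (R1..R3):
  (R1) 3.971 phi_1 + 1.4726 phi_2 - 0.6028 phi_3 = 1.4726
  (R2) 1.4726 phi_1 + 3.971 phi_2 + 1.4726 phi_3 = -0.6028
  (R3) -0.6028 phi_1 + 1.4726 phi_2 + 3.971 phi_3 = -1.139
Gaussian elimination:
  R2 <- R2 - (1.4726/3.971) R1 = R2 - (0.370839) R1:  3.424903 phi_2 + 1.696141 phi_3 = -1.148897
  R3 <- R3 - (-0.6028/3.971) R1 = R3 - (-0.151801) R1:  1.696141 phi_2 + 3.879495 phi_3 = -0.915459
  R3 <- R3 - (1.696141/3.424903) R2 = R3 - (0.495238) R2:  3.039501 phi_3 = -0.346481
Back-substitution:
  phi_hat_3 = -0.346481 / 3.039501 = -0.113993
  phi_hat_2 = (-1.148897 - (1.696141)(-0.113993)) / 3.424903 = -0.279
  phi_hat_1 = (1.4726 - (1.4726)(-0.279) - (-0.6028)(-0.113993)) / 3.971 = 0.456998
So phi_hat = [0.4570, -0.2790, -0.1140].
Therefore phi_hat_1 = 0.4570.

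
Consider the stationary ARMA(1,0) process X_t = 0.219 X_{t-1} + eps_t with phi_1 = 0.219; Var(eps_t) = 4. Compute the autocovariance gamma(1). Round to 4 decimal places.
\gamma(1) = 0.9201

Multiply the model equation by X_{t-k} and take expectations. With theta_0 = psi_0 = 1 and psi_j the MA(infinity) weights, this gives
  gamma(k) - sum_i phi_i gamma(k-i) = c_k,
  c_k = sigma^2 * sum_{j=k..q} theta_j psi_{j-k}   (c_k = 0 for k > q),
using gamma(-m) = gamma(m).
Pure AR (q = 0): c_0 = sigma^2 = 4, c_k = 0 for k >= 1.
Equations for k = 0 and k = 1 (AR order 1):
  gamma(0) = phi_1 gamma(1) + c_0
  gamma(1) = phi_1 gamma(0) + c_1
Substituting the second into the first: gamma(0) (1 - phi_1^2) = c_0 + phi_1 c_1, so
  gamma(0) = c_0 / (1 - phi_1^2) = 4 / (1 - (0.219)^2) = 4 / 0.952039 = 4.201509.
  gamma(1) = phi_1 gamma(0) = (0.219)(4.201509) = 0.92013.
Therefore gamma(1) = 0.9201 (to 4 decimal places).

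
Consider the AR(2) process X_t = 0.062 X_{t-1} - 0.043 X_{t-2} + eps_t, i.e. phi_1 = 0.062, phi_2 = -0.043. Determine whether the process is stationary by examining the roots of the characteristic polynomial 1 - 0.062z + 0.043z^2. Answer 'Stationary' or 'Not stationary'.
\text{Stationary}

The AR(p) characteristic polynomial is P(z) = 1 - 0.062z + 0.043z^2.
Stationarity requires all roots to lie outside the unit circle, i.e. |z| > 1 for every root.
Set 1 + (-0.062) z + (0.043) z^2 = 0, i.e. a z^2 + b z + c = 0 with a = 0.043, b = -0.062, c = 1.
Discriminant D = b^2 - 4ac = (-0.062)^2 - 4*(0.043)*1 = 0.003844 - (0.172) = -0.168156.
D < 0, so the roots are the complex-conjugate pair z = (-b +/- i sqrt(-D)) / (2a) = 0.7209 +/- 4.7682i.
For a conjugate pair |z|^2 = z * conj(z) = (product of roots) = c/a = 1/(0.043) = 23.255814, so |z| = sqrt(23.255814) = 4.8224 for both roots.
Moduli of all roots: 4.8224, 4.8224.
All moduli strictly greater than 1? Yes.
Verdict: Stationary.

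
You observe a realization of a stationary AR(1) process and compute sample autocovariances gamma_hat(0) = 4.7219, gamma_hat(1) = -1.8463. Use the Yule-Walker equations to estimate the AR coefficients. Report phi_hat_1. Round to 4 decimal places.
\hat\phi_{1} = -0.3910

The Yule-Walker equations for an AR(p) process read, in matrix form,
  Gamma_p phi = r_p,   with   (Gamma_p)_{ij} = gamma(|i - j|),
                       (r_p)_i = gamma(i),   i,j = 1..p.
Substitute the sample gammas (Toeplitz matrix and right-hand side of size 1):
  Gamma_p = [[4.7219]]
  r_p     = [-1.8463]
With p = 1 this is the single equation gamma(0) phi_1 = gamma(1):
  phi_hat_1 = gamma(1) / gamma(0) = -1.8463 / 4.7219 = -0.3910.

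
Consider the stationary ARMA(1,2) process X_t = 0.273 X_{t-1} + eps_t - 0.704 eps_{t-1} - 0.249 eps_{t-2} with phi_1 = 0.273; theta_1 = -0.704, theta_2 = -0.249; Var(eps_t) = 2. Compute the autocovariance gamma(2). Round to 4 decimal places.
\gamma(2) = -0.6254

Multiply the model equation by X_{t-k} and take expectations. With theta_0 = psi_0 = 1 and psi_j the MA(infinity) weights, this gives
  gamma(k) - sum_i phi_i gamma(k-i) = c_k,
  c_k = sigma^2 * sum_{j=k..q} theta_j psi_{j-k}   (c_k = 0 for k > q),
using gamma(-m) = gamma(m).
psi-weights needed (psi_j = theta_j + sum_i phi_i psi_{j-i}):
  psi_1 = theta_1 + phi_1 = -0.704 + (0.273) = -0.431
  psi_2 = theta_2 + phi_1 psi_1 = -0.249 + (0.273)(-0.431) = -0.366663
Right-hand sides:
  c_0 = sigma^2 (1 + theta_1 psi_1 + theta_2 psi_2) = 2 * (1 + (-0.704)(-0.431) + (-0.249)(-0.366663)) = 2 * 1.394723 = 2.789446
  c_1 = sigma^2 (theta_1 + theta_2 psi_1) = 2 * (-0.704 + (-0.249)(-0.431)) = -1.193362
  c_2 = sigma^2 theta_2 = 2 * (-0.249) = -0.498
Equations for k = 0 and k = 1 (AR order 1):
  gamma(0) = phi_1 gamma(1) + c_0
  gamma(1) = phi_1 gamma(0) + c_1
Substituting the second into the first: gamma(0) (1 - phi_1^2) = c_0 + phi_1 c_1, so
  gamma(0) = (c_0 + phi_1 c_1) / (1 - phi_1^2) = (2.789446 + (0.273)(-1.193362)) / (1 - (0.273)^2) = 2.463658 / 0.925471 = 2.662059.
  gamma(1) = phi_1 gamma(0) + c_1 = (0.273)(2.662059) + (-1.193362) = -0.46662.
For k = 2: gamma(2) = phi_1 gamma(1) + c_2
  = (0.273)(-0.46662) + (-0.498) = -0.625387.
Therefore gamma(2) = -0.6254 (to 4 decimal places).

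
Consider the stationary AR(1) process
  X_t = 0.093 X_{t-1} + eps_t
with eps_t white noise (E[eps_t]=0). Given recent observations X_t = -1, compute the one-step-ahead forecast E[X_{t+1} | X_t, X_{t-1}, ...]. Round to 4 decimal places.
E[X_{t+1} \mid \mathcal F_t] = -0.0930

For an AR(p) model X_t = c + sum_i phi_i X_{t-i} + eps_t, the
one-step-ahead conditional mean is
  E[X_{t+1} | X_t, ...] = c + sum_i phi_i X_{t+1-i}.
Substitute known values:
  E[X_{t+1} | ...] = (0.093) * (-1)
                   = -0.0930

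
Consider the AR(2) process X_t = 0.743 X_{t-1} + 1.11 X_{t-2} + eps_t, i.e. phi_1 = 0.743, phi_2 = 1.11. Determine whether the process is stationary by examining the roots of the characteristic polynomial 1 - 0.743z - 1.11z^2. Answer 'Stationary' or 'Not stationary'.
\text{Not stationary}

The AR(p) characteristic polynomial is P(z) = 1 - 0.743z - 1.11z^2.
Stationarity requires all roots to lie outside the unit circle, i.e. |z| > 1 for every root.
Set 1 + (-0.743) z + (-1.11) z^2 = 0, i.e. a z^2 + b z + c = 0 with a = -1.11, b = -0.743, c = 1.
Discriminant D = b^2 - 4ac = (-0.743)^2 - 4*(-1.11)*1 = 0.552049 - (-4.44) = 4.992049.
D >= 0, so the roots are real: z = (-b +/- sqrt(D)) / (2a) = (0.743 +/- 2.234289) / (-2.22).
  z_1 = (0.743 + 2.234289) / (-2.22) = -1.3411,   |z_1| = 1.3411.
  z_2 = (0.743 - 2.234289) / (-2.22) = 0.6718,   |z_2| = 0.6718.
Moduli of all roots: 1.3411, 0.6718.
All moduli strictly greater than 1? No.
Verdict: Not stationary.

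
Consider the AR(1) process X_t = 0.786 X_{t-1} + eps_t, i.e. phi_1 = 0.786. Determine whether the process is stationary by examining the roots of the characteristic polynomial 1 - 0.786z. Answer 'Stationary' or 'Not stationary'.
\text{Stationary}

The AR(p) characteristic polynomial is P(z) = 1 - 0.786z.
Stationarity requires all roots to lie outside the unit circle, i.e. |z| > 1 for every root.
This is linear in z: 1 + (-0.786) z = 0  =>  z = -1/(-0.786) = 1.272265,  |z| = 1.272265.
Moduli of all roots: 1.2723.
All moduli strictly greater than 1? Yes.
Verdict: Stationary.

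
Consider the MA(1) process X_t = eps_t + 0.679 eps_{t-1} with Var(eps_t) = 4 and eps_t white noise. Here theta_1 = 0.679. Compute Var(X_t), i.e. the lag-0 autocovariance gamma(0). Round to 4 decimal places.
\gamma(0) = 5.8442

For an MA(q) process X_t = eps_t + sum_i theta_i eps_{t-i} with
Var(eps_t) = sigma^2, the variance is
  gamma(0) = sigma^2 * (1 + sum_i theta_i^2).
  sum_i theta_i^2 = (0.679)^2 = 0.461041.
  gamma(0) = 4 * (1 + 0.461041) = 4 * 1.461041 = 5.844164, which rounds to 5.8442.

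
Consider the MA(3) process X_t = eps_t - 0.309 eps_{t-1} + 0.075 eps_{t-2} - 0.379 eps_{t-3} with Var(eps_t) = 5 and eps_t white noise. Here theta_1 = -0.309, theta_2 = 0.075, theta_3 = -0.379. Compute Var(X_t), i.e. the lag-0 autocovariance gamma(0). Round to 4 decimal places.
\gamma(0) = 6.2237

For an MA(q) process X_t = eps_t + sum_i theta_i eps_{t-i} with
Var(eps_t) = sigma^2, the variance is
  gamma(0) = sigma^2 * (1 + sum_i theta_i^2).
  sum_i theta_i^2 = (-0.309)^2 + (0.075)^2 + (-0.379)^2 = 0.095481 + 0.005625 + 0.143641 = 0.244747.
  gamma(0) = 5 * (1 + 0.244747) = 5 * 1.244747 = 6.223735, which rounds to 6.2237.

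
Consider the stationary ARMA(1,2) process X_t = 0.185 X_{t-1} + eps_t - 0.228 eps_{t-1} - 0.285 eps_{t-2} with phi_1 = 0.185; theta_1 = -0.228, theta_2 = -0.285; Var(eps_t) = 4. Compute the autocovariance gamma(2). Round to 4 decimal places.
\gamma(2) = -1.1503

Multiply the model equation by X_{t-k} and take expectations. With theta_0 = psi_0 = 1 and psi_j the MA(infinity) weights, this gives
  gamma(k) - sum_i phi_i gamma(k-i) = c_k,
  c_k = sigma^2 * sum_{j=k..q} theta_j psi_{j-k}   (c_k = 0 for k > q),
using gamma(-m) = gamma(m).
psi-weights needed (psi_j = theta_j + sum_i phi_i psi_{j-i}):
  psi_1 = theta_1 + phi_1 = -0.228 + (0.185) = -0.043
  psi_2 = theta_2 + phi_1 psi_1 = -0.285 + (0.185)(-0.043) = -0.292955
Right-hand sides:
  c_0 = sigma^2 (1 + theta_1 psi_1 + theta_2 psi_2) = 4 * (1 + (-0.228)(-0.043) + (-0.285)(-0.292955)) = 4 * 1.093296 = 4.373185
  c_1 = sigma^2 (theta_1 + theta_2 psi_1) = 4 * (-0.228 + (-0.285)(-0.043)) = -0.86298
  c_2 = sigma^2 theta_2 = 4 * (-0.285) = -1.14
Equations for k = 0 and k = 1 (AR order 1):
  gamma(0) = phi_1 gamma(1) + c_0
  gamma(1) = phi_1 gamma(0) + c_1
Substituting the second into the first: gamma(0) (1 - phi_1^2) = c_0 + phi_1 c_1, so
  gamma(0) = (c_0 + phi_1 c_1) / (1 - phi_1^2) = (4.373185 + (0.185)(-0.86298)) / (1 - (0.185)^2) = 4.213533 / 0.965775 = 4.362852.
  gamma(1) = phi_1 gamma(0) + c_1 = (0.185)(4.362852) + (-0.86298) = -0.055852.
For k = 2: gamma(2) = phi_1 gamma(1) + c_2
  = (0.185)(-0.055852) + (-1.14) = -1.150333.
Therefore gamma(2) = -1.1503 (to 4 decimal places).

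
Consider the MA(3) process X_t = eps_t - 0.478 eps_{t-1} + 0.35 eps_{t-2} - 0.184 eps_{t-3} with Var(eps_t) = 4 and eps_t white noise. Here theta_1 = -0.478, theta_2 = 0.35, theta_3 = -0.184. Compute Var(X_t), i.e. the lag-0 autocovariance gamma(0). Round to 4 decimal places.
\gamma(0) = 5.5394

For an MA(q) process X_t = eps_t + sum_i theta_i eps_{t-i} with
Var(eps_t) = sigma^2, the variance is
  gamma(0) = sigma^2 * (1 + sum_i theta_i^2).
  sum_i theta_i^2 = (-0.478)^2 + (0.35)^2 + (-0.184)^2 = 0.228484 + 0.1225 + 0.033856 = 0.38484.
  gamma(0) = 4 * (1 + 0.38484) = 4 * 1.38484 = 5.53936, which rounds to 5.5394.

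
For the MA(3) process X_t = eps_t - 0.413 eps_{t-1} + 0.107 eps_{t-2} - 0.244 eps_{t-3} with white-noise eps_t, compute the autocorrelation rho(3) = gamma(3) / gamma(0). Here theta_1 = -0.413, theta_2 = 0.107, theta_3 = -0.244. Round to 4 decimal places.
\rho(3) = -0.1965

For an MA(q) process with theta_0 = 1, the autocovariance is
  gamma(k) = sigma^2 * sum_{i=0..q-k} theta_i * theta_{i+k},
and rho(k) = gamma(k) / gamma(0). Sigma^2 cancels.
  numerator   = (1)*(-0.244) = -0.244.
  denominator = (1)^2 + (-0.413)^2 + (0.107)^2 + (-0.244)^2 = 1.241554.
  rho(3) = -0.244 / 1.241554 = -0.1965.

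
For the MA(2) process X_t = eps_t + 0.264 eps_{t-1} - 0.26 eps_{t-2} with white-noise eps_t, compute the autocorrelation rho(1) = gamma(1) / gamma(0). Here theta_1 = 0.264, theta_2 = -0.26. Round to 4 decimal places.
\rho(1) = 0.1718

For an MA(q) process with theta_0 = 1, the autocovariance is
  gamma(k) = sigma^2 * sum_{i=0..q-k} theta_i * theta_{i+k},
and rho(k) = gamma(k) / gamma(0). Sigma^2 cancels.
  numerator   = (1)*(0.264) + (0.264)*(-0.26) = 0.19536.
  denominator = (1)^2 + (0.264)^2 + (-0.26)^2 = 1.137296.
  rho(1) = 0.19536 / 1.137296 = 0.1718.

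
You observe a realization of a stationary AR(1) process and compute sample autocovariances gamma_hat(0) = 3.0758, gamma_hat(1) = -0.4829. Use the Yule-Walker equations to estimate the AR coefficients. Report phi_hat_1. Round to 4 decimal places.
\hat\phi_{1} = -0.1570

The Yule-Walker equations for an AR(p) process read, in matrix form,
  Gamma_p phi = r_p,   with   (Gamma_p)_{ij} = gamma(|i - j|),
                       (r_p)_i = gamma(i),   i,j = 1..p.
Substitute the sample gammas (Toeplitz matrix and right-hand side of size 1):
  Gamma_p = [[3.0758]]
  r_p     = [-0.4829]
With p = 1 this is the single equation gamma(0) phi_1 = gamma(1):
  phi_hat_1 = gamma(1) / gamma(0) = -0.4829 / 3.0758 = -0.1570.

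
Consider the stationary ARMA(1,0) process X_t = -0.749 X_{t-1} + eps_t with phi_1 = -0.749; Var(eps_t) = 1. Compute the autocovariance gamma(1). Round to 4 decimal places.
\gamma(1) = -1.7062

Multiply the model equation by X_{t-k} and take expectations. With theta_0 = psi_0 = 1 and psi_j the MA(infinity) weights, this gives
  gamma(k) - sum_i phi_i gamma(k-i) = c_k,
  c_k = sigma^2 * sum_{j=k..q} theta_j psi_{j-k}   (c_k = 0 for k > q),
using gamma(-m) = gamma(m).
Pure AR (q = 0): c_0 = sigma^2 = 1, c_k = 0 for k >= 1.
Equations for k = 0 and k = 1 (AR order 1):
  gamma(0) = phi_1 gamma(1) + c_0
  gamma(1) = phi_1 gamma(0) + c_1
Substituting the second into the first: gamma(0) (1 - phi_1^2) = c_0 + phi_1 c_1, so
  gamma(0) = c_0 / (1 - phi_1^2) = 1 / (1 - (-0.749)^2) = 1 / 0.438999 = 2.27791.
  gamma(1) = phi_1 gamma(0) = (-0.749)(2.27791) = -1.706154.
Therefore gamma(1) = -1.7062 (to 4 decimal places).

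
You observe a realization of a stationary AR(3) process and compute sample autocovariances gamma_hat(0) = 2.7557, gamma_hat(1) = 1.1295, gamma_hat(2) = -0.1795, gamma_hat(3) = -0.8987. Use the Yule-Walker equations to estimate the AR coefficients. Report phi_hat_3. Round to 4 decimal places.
\hat\phi_{3} = -0.2310

The Yule-Walker equations for an AR(p) process read, in matrix form,
  Gamma_p phi = r_p,   with   (Gamma_p)_{ij} = gamma(|i - j|),
                       (r_p)_i = gamma(i),   i,j = 1..p.
Substitute the sample gammas (Toeplitz matrix and right-hand side of size 3):
  Gamma_p = [[2.7557, 1.1295, -0.1795], [1.1295, 2.7557, 1.1295], [-0.1795, 1.1295, 2.7557]]
  r_p     = [1.1295, -0.1795, -0.8987]
Written out (R1..R3):
  (R1) 2.7557 phi_1 + 1.1295 phi_2 - 0.1795 phi_3 = 1.1295
  (R2) 1.1295 phi_1 + 2.7557 phi_2 + 1.1295 phi_3 = -0.1795
  (R3) -0.1795 phi_1 + 1.1295 phi_2 + 2.7557 phi_3 = -0.8987
Gaussian elimination:
  R2 <- R2 - (1.1295/2.7557) R1 = R2 - (0.409878) R1:  2.292743 phi_2 + 1.203073 phi_3 = -0.642457
  R3 <- R3 - (-0.1795/2.7557) R1 = R3 - (-0.065138) R1:  1.203073 phi_2 + 2.744008 phi_3 = -0.825127
  R3 <- R3 - (1.203073/2.292743) R2 = R3 - (0.524731) R2:  2.112718 phi_3 = -0.48801
Back-substitution:
  phi_hat_3 = -0.48801 / 2.112718 = -0.230987
  phi_hat_2 = (-0.642457 - (1.203073)(-0.230987)) / 2.292743 = -0.159007
  phi_hat_1 = (1.1295 - (1.1295)(-0.159007) - (-0.1795)(-0.230987)) / 2.7557 = 0.460005
So phi_hat = [0.4600, -0.1590, -0.2310].
Therefore phi_hat_3 = -0.2310.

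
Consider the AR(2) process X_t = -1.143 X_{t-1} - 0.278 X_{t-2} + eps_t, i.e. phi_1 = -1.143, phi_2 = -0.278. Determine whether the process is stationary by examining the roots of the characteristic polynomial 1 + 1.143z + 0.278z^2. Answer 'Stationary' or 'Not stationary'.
\text{Stationary}

The AR(p) characteristic polynomial is P(z) = 1 + 1.143z + 0.278z^2.
Stationarity requires all roots to lie outside the unit circle, i.e. |z| > 1 for every root.
Set 1 + (1.143) z + (0.278) z^2 = 0, i.e. a z^2 + b z + c = 0 with a = 0.278, b = 1.143, c = 1.
Discriminant D = b^2 - 4ac = (1.143)^2 - 4*(0.278)*1 = 1.306449 - (1.112) = 0.194449.
D >= 0, so the roots are real: z = (-b +/- sqrt(D)) / (2a) = (-1.143 +/- 0.440964) / (0.556).
  z_1 = (-1.143 + 0.440964) / (0.556) = -1.2627,   |z_1| = 1.2627.
  z_2 = (-1.143 - 0.440964) / (0.556) = -2.8489,   |z_2| = 2.8489.
Moduli of all roots: 1.2627, 2.8489.
All moduli strictly greater than 1? Yes.
Verdict: Stationary.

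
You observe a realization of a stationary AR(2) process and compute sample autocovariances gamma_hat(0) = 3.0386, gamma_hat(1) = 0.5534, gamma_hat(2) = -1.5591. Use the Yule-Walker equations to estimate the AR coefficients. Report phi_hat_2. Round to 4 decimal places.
\hat\phi_{2} = -0.5650

The Yule-Walker equations for an AR(p) process read, in matrix form,
  Gamma_p phi = r_p,   with   (Gamma_p)_{ij} = gamma(|i - j|),
                       (r_p)_i = gamma(i),   i,j = 1..p.
Substitute the sample gammas (Toeplitz matrix and right-hand side of size 2):
  Gamma_p = [[3.0386, 0.5534], [0.5534, 3.0386]]
  r_p     = [0.5534, -1.5591]
Written out:
  3.0386 phi_1 + 0.5534 phi_2 = 0.5534
  0.5534 phi_1 + 3.0386 phi_2 = -1.5591
Solve by Cramer's rule:
  det = gamma(0)^2 - gamma(1)^2 = (3.0386)^2 - (0.5534)^2 = 9.23308996 - 0.30625156 = 8.9268384
  phi_hat_1 = [gamma(1) gamma(0) - gamma(1) gamma(2)] / det = [(0.5534)(3.0386) - (0.5534)(-1.5591)] / 8.9268384 = 2.54436718 / 8.9268384 = 0.285
  phi_hat_2 = [gamma(0) gamma(2) - gamma(1)^2] / det = [(3.0386)(-1.5591) - (0.5534)^2] / 8.9268384 = -5.04373282 / 8.9268384 = -0.565
So phi_hat = [0.2850, -0.5650].
Therefore phi_hat_2 = -0.5650.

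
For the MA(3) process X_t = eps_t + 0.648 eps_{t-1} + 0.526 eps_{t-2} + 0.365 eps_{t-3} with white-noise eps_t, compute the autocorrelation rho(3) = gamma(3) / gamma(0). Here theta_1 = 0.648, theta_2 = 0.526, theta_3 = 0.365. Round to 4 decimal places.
\rho(3) = 0.1995

For an MA(q) process with theta_0 = 1, the autocovariance is
  gamma(k) = sigma^2 * sum_{i=0..q-k} theta_i * theta_{i+k},
and rho(k) = gamma(k) / gamma(0). Sigma^2 cancels.
  numerator   = (1)*(0.365) = 0.365.
  denominator = (1)^2 + (0.648)^2 + (0.526)^2 + (0.365)^2 = 1.829805.
  rho(3) = 0.365 / 1.829805 = 0.1995.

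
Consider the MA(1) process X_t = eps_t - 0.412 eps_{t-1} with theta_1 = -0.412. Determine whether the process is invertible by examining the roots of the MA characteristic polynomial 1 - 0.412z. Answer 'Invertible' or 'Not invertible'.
\text{Invertible}

The MA(q) characteristic polynomial is P(z) = 1 - 0.412z.
Invertibility requires all roots to lie outside the unit circle, i.e. |z| > 1 for every root.
This is linear in z: 1 + (-0.412) z = 0  =>  z = -1/(-0.412) = 2.427184,  |z| = 2.427184.
Moduli of all roots: 2.4272.
All moduli strictly greater than 1? Yes.
Verdict: Invertible.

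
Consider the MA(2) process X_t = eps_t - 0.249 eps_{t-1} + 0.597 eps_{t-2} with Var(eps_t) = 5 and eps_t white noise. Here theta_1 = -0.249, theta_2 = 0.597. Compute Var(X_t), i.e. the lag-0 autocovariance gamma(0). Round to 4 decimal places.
\gamma(0) = 7.0921

For an MA(q) process X_t = eps_t + sum_i theta_i eps_{t-i} with
Var(eps_t) = sigma^2, the variance is
  gamma(0) = sigma^2 * (1 + sum_i theta_i^2).
  sum_i theta_i^2 = (-0.249)^2 + (0.597)^2 = 0.062001 + 0.356409 = 0.41841.
  gamma(0) = 5 * (1 + 0.41841) = 5 * 1.41841 = 7.09205, which rounds to 7.0921.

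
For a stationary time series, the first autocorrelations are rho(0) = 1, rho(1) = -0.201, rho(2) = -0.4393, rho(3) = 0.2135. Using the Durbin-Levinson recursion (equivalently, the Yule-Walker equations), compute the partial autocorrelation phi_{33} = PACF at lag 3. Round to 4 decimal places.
\phi_{33} = -0.0270

The PACF at lag k is phi_{kk}, the last component of the solution
to the Yule-Walker system G_k phi = r_k where
  (G_k)_{ij} = rho(|i - j|), (r_k)_i = rho(i), i,j = 1..k.
Equivalently, Durbin-Levinson gives phi_{kk} iteratively:
  phi_{11} = rho(1)
  phi_{kk} = [rho(k) - sum_{j=1..k-1} phi_{k-1,j} rho(k-j)]
            / [1 - sum_{j=1..k-1} phi_{k-1,j} rho(j)],
  phi_{k,j} = phi_{k-1,j} - phi_{kk} phi_{k-1,k-j},  j = 1..k-1.
Step k = 1:
  phi_11 = rho(1) = -0.201.
Step k = 2:
  phi_22 = [rho(2) - phi_11 rho(1)] / [1 - phi_11 rho(1)] = [-0.4393 - (-0.201)(-0.201)] / [1 - (-0.201)(-0.201)]
         = -0.479701 / 0.959599 = -0.499897.
  Update: phi_21 = phi_11 - phi_22 phi_11 = -0.201 - (-0.499897)(-0.201) = -0.301479.
Step k = 3:
  phi_33 = [rho(3) - phi_21 rho(2) - phi_22 rho(1)] / [1 - phi_21 rho(1) - phi_22 rho(2)]
    numerator   = 0.2135 - (-0.301479)(-0.4393) - (-0.499897)(-0.201) = -0.01941925
    denominator = 1 - (-0.301479)(-0.201) - (-0.499897)(-0.4393) = 0.71979774
  phi_33 = -0.01941925 / 0.71979774 = -0.027.
Therefore phi_{33} = -0.0270.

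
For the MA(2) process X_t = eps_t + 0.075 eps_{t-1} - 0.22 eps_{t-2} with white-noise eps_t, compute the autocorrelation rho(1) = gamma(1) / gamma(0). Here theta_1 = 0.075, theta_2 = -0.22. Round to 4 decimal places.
\rho(1) = 0.0555

For an MA(q) process with theta_0 = 1, the autocovariance is
  gamma(k) = sigma^2 * sum_{i=0..q-k} theta_i * theta_{i+k},
and rho(k) = gamma(k) / gamma(0). Sigma^2 cancels.
  numerator   = (1)*(0.075) + (0.075)*(-0.22) = 0.0585.
  denominator = (1)^2 + (0.075)^2 + (-0.22)^2 = 1.054025.
  rho(1) = 0.0585 / 1.054025 = 0.0555.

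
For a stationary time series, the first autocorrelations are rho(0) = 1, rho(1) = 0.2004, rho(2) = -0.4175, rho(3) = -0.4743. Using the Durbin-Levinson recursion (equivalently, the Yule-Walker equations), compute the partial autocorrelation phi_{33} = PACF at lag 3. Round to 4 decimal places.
\phi_{33} = -0.3441

The PACF at lag k is phi_{kk}, the last component of the solution
to the Yule-Walker system G_k phi = r_k where
  (G_k)_{ij} = rho(|i - j|), (r_k)_i = rho(i), i,j = 1..k.
Equivalently, Durbin-Levinson gives phi_{kk} iteratively:
  phi_{11} = rho(1)
  phi_{kk} = [rho(k) - sum_{j=1..k-1} phi_{k-1,j} rho(k-j)]
            / [1 - sum_{j=1..k-1} phi_{k-1,j} rho(j)],
  phi_{k,j} = phi_{k-1,j} - phi_{kk} phi_{k-1,k-j},  j = 1..k-1.
Step k = 1:
  phi_11 = rho(1) = 0.2004.
Step k = 2:
  phi_22 = [rho(2) - phi_11 rho(1)] / [1 - phi_11 rho(1)] = [-0.4175 - (0.2004)(0.2004)] / [1 - (0.2004)(0.2004)]
         = -0.45766016 / 0.95983984 = -0.476809.
  Update: phi_21 = phi_11 - phi_22 phi_11 = 0.2004 - (-0.476809)(0.2004) = 0.295952.
Step k = 3:
  phi_33 = [rho(3) - phi_21 rho(2) - phi_22 rho(1)] / [1 - phi_21 rho(1) - phi_22 rho(2)]
    numerator   = -0.4743 - (0.295952)(-0.4175) - (-0.476809)(0.2004) = -0.25518733
    denominator = 1 - (0.295952)(0.2004) - (-0.476809)(-0.4175) = 0.74162341
  phi_33 = -0.25518733 / 0.74162341 = -0.3441.
Therefore phi_{33} = -0.3441.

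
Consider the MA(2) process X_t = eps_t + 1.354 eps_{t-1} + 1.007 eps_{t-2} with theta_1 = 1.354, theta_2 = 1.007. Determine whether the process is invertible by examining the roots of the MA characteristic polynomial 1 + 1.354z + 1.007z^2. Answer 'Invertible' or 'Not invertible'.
\text{Not invertible}

The MA(q) characteristic polynomial is P(z) = 1 + 1.354z + 1.007z^2.
Invertibility requires all roots to lie outside the unit circle, i.e. |z| > 1 for every root.
Set 1 + (1.354) z + (1.007) z^2 = 0, i.e. a z^2 + b z + c = 0 with a = 1.007, b = 1.354, c = 1.
Discriminant D = b^2 - 4ac = (1.354)^2 - 4*(1.007)*1 = 1.833316 - (4.028) = -2.194684.
D < 0, so the roots are the complex-conjugate pair z = (-b +/- i sqrt(-D)) / (2a) = -0.6723 +/- 0.7356i.
For a conjugate pair |z|^2 = z * conj(z) = (product of roots) = c/a = 1/(1.007) = 0.993049, so |z| = sqrt(0.993049) = 0.9965 for both roots.
Moduli of all roots: 0.9965, 0.9965.
All moduli strictly greater than 1? No.
Verdict: Not invertible.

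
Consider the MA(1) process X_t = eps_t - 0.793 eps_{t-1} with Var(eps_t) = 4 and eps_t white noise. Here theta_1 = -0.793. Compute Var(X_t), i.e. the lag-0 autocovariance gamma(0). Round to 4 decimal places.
\gamma(0) = 6.5154

For an MA(q) process X_t = eps_t + sum_i theta_i eps_{t-i} with
Var(eps_t) = sigma^2, the variance is
  gamma(0) = sigma^2 * (1 + sum_i theta_i^2).
  sum_i theta_i^2 = (-0.793)^2 = 0.628849.
  gamma(0) = 4 * (1 + 0.628849) = 4 * 1.628849 = 6.515396, which rounds to 6.5154.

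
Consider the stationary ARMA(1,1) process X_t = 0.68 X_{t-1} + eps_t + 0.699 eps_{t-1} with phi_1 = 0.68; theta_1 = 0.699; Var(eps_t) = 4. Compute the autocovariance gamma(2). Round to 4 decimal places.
\gamma(2) = 10.2934

Multiply the model equation by X_{t-k} and take expectations. With theta_0 = psi_0 = 1 and psi_j the MA(infinity) weights, this gives
  gamma(k) - sum_i phi_i gamma(k-i) = c_k,
  c_k = sigma^2 * sum_{j=k..q} theta_j psi_{j-k}   (c_k = 0 for k > q),
using gamma(-m) = gamma(m).
psi-weights needed (psi_j = theta_j + sum_i phi_i psi_{j-i}):
  psi_1 = theta_1 + phi_1 = 0.699 + (0.68) = 1.379
Right-hand sides:
  c_0 = sigma^2 (1 + theta_1 psi_1) = 4 * (1 + (0.699)(1.379)) = 4 * 1.963921 = 7.855684
  c_1 = sigma^2 theta_1 = 4 * (0.699) = 2.796
  c_2 = 0
Equations for k = 0 and k = 1 (AR order 1):
  gamma(0) = phi_1 gamma(1) + c_0
  gamma(1) = phi_1 gamma(0) + c_1
Substituting the second into the first: gamma(0) (1 - phi_1^2) = c_0 + phi_1 c_1, so
  gamma(0) = (c_0 + phi_1 c_1) / (1 - phi_1^2) = (7.855684 + (0.68)(2.796)) / (1 - (0.68)^2) = 9.756964 / 0.5376 = 18.149115.
  gamma(1) = phi_1 gamma(0) + c_1 = (0.68)(18.149115) + (2.796) = 15.137398.
For k = 2 (> q): gamma(2) = phi_1 gamma(1) = (0.68)(15.137398) = 10.293431.
Therefore gamma(2) = 10.2934 (to 4 decimal places).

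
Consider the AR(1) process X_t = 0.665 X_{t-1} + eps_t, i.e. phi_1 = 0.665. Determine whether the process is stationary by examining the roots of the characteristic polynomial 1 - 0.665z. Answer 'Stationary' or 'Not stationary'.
\text{Stationary}

The AR(p) characteristic polynomial is P(z) = 1 - 0.665z.
Stationarity requires all roots to lie outside the unit circle, i.e. |z| > 1 for every root.
This is linear in z: 1 + (-0.665) z = 0  =>  z = -1/(-0.665) = 1.503759,  |z| = 1.503759.
Moduli of all roots: 1.5038.
All moduli strictly greater than 1? Yes.
Verdict: Stationary.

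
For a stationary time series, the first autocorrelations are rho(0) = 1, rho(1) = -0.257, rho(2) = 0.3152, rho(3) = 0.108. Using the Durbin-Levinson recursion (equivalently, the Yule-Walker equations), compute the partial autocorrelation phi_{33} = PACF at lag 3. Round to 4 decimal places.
\phi_{33} = 0.2720

The PACF at lag k is phi_{kk}, the last component of the solution
to the Yule-Walker system G_k phi = r_k where
  (G_k)_{ij} = rho(|i - j|), (r_k)_i = rho(i), i,j = 1..k.
Equivalently, Durbin-Levinson gives phi_{kk} iteratively:
  phi_{11} = rho(1)
  phi_{kk} = [rho(k) - sum_{j=1..k-1} phi_{k-1,j} rho(k-j)]
            / [1 - sum_{j=1..k-1} phi_{k-1,j} rho(j)],
  phi_{k,j} = phi_{k-1,j} - phi_{kk} phi_{k-1,k-j},  j = 1..k-1.
Step k = 1:
  phi_11 = rho(1) = -0.257.
Step k = 2:
  phi_22 = [rho(2) - phi_11 rho(1)] / [1 - phi_11 rho(1)] = [0.3152 - (-0.257)(-0.257)] / [1 - (-0.257)(-0.257)]
         = 0.249151 / 0.933951 = 0.266771.
  Update: phi_21 = phi_11 - phi_22 phi_11 = -0.257 - (0.266771)(-0.257) = -0.18844.
Step k = 3:
  phi_33 = [rho(3) - phi_21 rho(2) - phi_22 rho(1)] / [1 - phi_21 rho(1) - phi_22 rho(2)]
    numerator   = 0.108 - (-0.18844)(0.3152) - (0.266771)(-0.257) = 0.23595638
    denominator = 1 - (-0.18844)(-0.257) - (0.266771)(0.3152) = 0.86748475
  phi_33 = 0.23595638 / 0.86748475 = 0.272.
Therefore phi_{33} = 0.2720.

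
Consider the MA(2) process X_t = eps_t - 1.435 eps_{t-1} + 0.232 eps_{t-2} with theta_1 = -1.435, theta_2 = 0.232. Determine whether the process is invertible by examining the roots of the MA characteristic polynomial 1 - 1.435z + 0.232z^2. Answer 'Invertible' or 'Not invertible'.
\text{Not invertible}

The MA(q) characteristic polynomial is P(z) = 1 - 1.435z + 0.232z^2.
Invertibility requires all roots to lie outside the unit circle, i.e. |z| > 1 for every root.
Set 1 + (-1.435) z + (0.232) z^2 = 0, i.e. a z^2 + b z + c = 0 with a = 0.232, b = -1.435, c = 1.
Discriminant D = b^2 - 4ac = (-1.435)^2 - 4*(0.232)*1 = 2.059225 - (0.928) = 1.131225.
D >= 0, so the roots are real: z = (-b +/- sqrt(D)) / (2a) = (1.435 +/- 1.063591) / (0.464).
  z_1 = (1.435 + 1.063591) / (0.464) = 5.3849,   |z_1| = 5.3849.
  z_2 = (1.435 - 1.063591) / (0.464) = 0.8005,   |z_2| = 0.8005.
Moduli of all roots: 5.3849, 0.8005.
All moduli strictly greater than 1? No.
Verdict: Not invertible.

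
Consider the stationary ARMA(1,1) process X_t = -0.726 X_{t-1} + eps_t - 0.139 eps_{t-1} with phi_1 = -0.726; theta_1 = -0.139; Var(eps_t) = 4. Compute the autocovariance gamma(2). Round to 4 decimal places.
\gamma(2) = 5.8476

Multiply the model equation by X_{t-k} and take expectations. With theta_0 = psi_0 = 1 and psi_j the MA(infinity) weights, this gives
  gamma(k) - sum_i phi_i gamma(k-i) = c_k,
  c_k = sigma^2 * sum_{j=k..q} theta_j psi_{j-k}   (c_k = 0 for k > q),
using gamma(-m) = gamma(m).
psi-weights needed (psi_j = theta_j + sum_i phi_i psi_{j-i}):
  psi_1 = theta_1 + phi_1 = -0.139 + (-0.726) = -0.865
Right-hand sides:
  c_0 = sigma^2 (1 + theta_1 psi_1) = 4 * (1 + (-0.139)(-0.865)) = 4 * 1.120235 = 4.48094
  c_1 = sigma^2 theta_1 = 4 * (-0.139) = -0.556
  c_2 = 0
Equations for k = 0 and k = 1 (AR order 1):
  gamma(0) = phi_1 gamma(1) + c_0
  gamma(1) = phi_1 gamma(0) + c_1
Substituting the second into the first: gamma(0) (1 - phi_1^2) = c_0 + phi_1 c_1, so
  gamma(0) = (c_0 + phi_1 c_1) / (1 - phi_1^2) = (4.48094 + (-0.726)(-0.556)) / (1 - (-0.726)^2) = 4.884596 / 0.472924 = 10.328501.
  gamma(1) = phi_1 gamma(0) + c_1 = (-0.726)(10.328501) + (-0.556) = -8.054492.
For k = 2 (> q): gamma(2) = phi_1 gamma(1) = (-0.726)(-8.054492) = 5.847561.
Therefore gamma(2) = 5.8476 (to 4 decimal places).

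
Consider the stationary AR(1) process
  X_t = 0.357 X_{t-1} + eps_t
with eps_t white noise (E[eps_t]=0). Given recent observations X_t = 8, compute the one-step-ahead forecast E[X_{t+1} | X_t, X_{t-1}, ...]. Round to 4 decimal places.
E[X_{t+1} \mid \mathcal F_t] = 2.8560

For an AR(p) model X_t = c + sum_i phi_i X_{t-i} + eps_t, the
one-step-ahead conditional mean is
  E[X_{t+1} | X_t, ...] = c + sum_i phi_i X_{t+1-i}.
Substitute known values:
  E[X_{t+1} | ...] = (0.357) * (8)
                   = 2.8560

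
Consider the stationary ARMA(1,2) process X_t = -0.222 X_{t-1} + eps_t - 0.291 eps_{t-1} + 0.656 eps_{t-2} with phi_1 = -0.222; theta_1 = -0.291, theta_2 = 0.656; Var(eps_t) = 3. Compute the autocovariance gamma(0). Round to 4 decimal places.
\gamma(0) = 5.6599

Multiply the model equation by X_{t-k} and take expectations. With theta_0 = psi_0 = 1 and psi_j the MA(infinity) weights, this gives
  gamma(k) - sum_i phi_i gamma(k-i) = c_k,
  c_k = sigma^2 * sum_{j=k..q} theta_j psi_{j-k}   (c_k = 0 for k > q),
using gamma(-m) = gamma(m).
psi-weights needed (psi_j = theta_j + sum_i phi_i psi_{j-i}):
  psi_1 = theta_1 + phi_1 = -0.291 + (-0.222) = -0.513
  psi_2 = theta_2 + phi_1 psi_1 = 0.656 + (-0.222)(-0.513) = 0.769886
Right-hand sides:
  c_0 = sigma^2 (1 + theta_1 psi_1 + theta_2 psi_2) = 3 * (1 + (-0.291)(-0.513) + (0.656)(0.769886)) = 3 * 1.654328 = 4.962985
  c_1 = sigma^2 (theta_1 + theta_2 psi_1) = 3 * (-0.291 + (0.656)(-0.513)) = -1.882584
  c_2 = sigma^2 theta_2 = 3 * (0.656) = 1.968
Equations for k = 0 and k = 1 (AR order 1):
  gamma(0) = phi_1 gamma(1) + c_0
  gamma(1) = phi_1 gamma(0) + c_1
Substituting the second into the first: gamma(0) (1 - phi_1^2) = c_0 + phi_1 c_1, so
  gamma(0) = (c_0 + phi_1 c_1) / (1 - phi_1^2) = (4.962985 + (-0.222)(-1.882584)) / (1 - (-0.222)^2) = 5.380918 / 0.950716 = 5.659859.
Therefore gamma(0) = 5.6599 (to 4 decimal places).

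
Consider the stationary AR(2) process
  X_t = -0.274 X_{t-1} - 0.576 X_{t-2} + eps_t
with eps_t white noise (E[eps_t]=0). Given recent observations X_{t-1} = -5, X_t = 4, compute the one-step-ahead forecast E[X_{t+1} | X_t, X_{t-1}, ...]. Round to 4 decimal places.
E[X_{t+1} \mid \mathcal F_t] = 1.7840

For an AR(p) model X_t = c + sum_i phi_i X_{t-i} + eps_t, the
one-step-ahead conditional mean is
  E[X_{t+1} | X_t, ...] = c + sum_i phi_i X_{t+1-i}.
Substitute known values:
  E[X_{t+1} | ...] = (-0.274) * (4) + (-0.576) * (-5)
                   = 1.7840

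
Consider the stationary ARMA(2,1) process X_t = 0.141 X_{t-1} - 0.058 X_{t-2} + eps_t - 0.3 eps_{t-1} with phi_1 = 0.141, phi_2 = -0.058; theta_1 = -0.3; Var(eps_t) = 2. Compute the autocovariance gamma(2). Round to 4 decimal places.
\gamma(2) = -0.1609

Multiply the model equation by X_{t-k} and take expectations. With theta_0 = psi_0 = 1 and psi_j the MA(infinity) weights, this gives
  gamma(k) - sum_i phi_i gamma(k-i) = c_k,
  c_k = sigma^2 * sum_{j=k..q} theta_j psi_{j-k}   (c_k = 0 for k > q),
using gamma(-m) = gamma(m).
psi-weights needed (psi_j = theta_j + sum_i phi_i psi_{j-i}):
  psi_1 = theta_1 + phi_1 = -0.3 + (0.141) = -0.159
Right-hand sides:
  c_0 = sigma^2 (1 + theta_1 psi_1) = 2 * (1 + (-0.3)(-0.159)) = 2 * 1.0477 = 2.0954
  c_1 = sigma^2 theta_1 = 2 * (-0.3) = -0.6
  c_2 = 0
Equations for k = 0, 1, 2 (AR order 2, c_2 = 0):
  (E0) gamma(0) = phi_1 gamma(1) + phi_2 gamma(2) + c_0
  (E1) gamma(1) = phi_1 gamma(0) + phi_2 gamma(1) + c_1
  (E2) gamma(2) = phi_1 gamma(1) + phi_2 gamma(0)
From (E1): gamma(1) = A gamma(0) + B with
  A = phi_1 / (1 - phi_2) = 0.141 / 1.058 = 0.13327,   B = c_1 / (1 - phi_2) = -0.6 / 1.058 = -0.567108.
Insert (E2) into (E0): gamma(0) (1 - phi_2^2) = phi_1 (1 + phi_2) gamma(1) + c_0.
  phi_1 (1 + phi_2) = (0.141)(0.942) = 0.132822,   1 - phi_2^2 = 0.996636.
Replace gamma(1) by A gamma(0) + B and collect gamma(0):
  gamma(0) [0.996636 - (0.132822)(0.13327)] = (0.132822)(-0.567108) + 2.0954
  gamma(0) * 0.978935 = 2.020076
  gamma(0) = 2.020076 / 0.978935 = 2.063545.
  gamma(1) = A gamma(0) + B = (0.13327)(2.063545) + (-0.567108) = -0.292098.
  gamma(2) = phi_1 gamma(1) + phi_2 gamma(0) = (0.141)(-0.292098) + (-0.058)(2.063545) = -0.160871.
Therefore gamma(2) = -0.1609 (to 4 decimal places).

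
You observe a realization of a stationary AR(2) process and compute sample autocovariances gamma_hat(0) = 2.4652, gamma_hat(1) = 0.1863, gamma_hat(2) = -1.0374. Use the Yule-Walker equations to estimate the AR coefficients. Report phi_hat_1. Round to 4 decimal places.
\hat\phi_{1} = 0.1080

The Yule-Walker equations for an AR(p) process read, in matrix form,
  Gamma_p phi = r_p,   with   (Gamma_p)_{ij} = gamma(|i - j|),
                       (r_p)_i = gamma(i),   i,j = 1..p.
Substitute the sample gammas (Toeplitz matrix and right-hand side of size 2):
  Gamma_p = [[2.4652, 0.1863], [0.1863, 2.4652]]
  r_p     = [0.1863, -1.0374]
Written out:
  2.4652 phi_1 + 0.1863 phi_2 = 0.1863
  0.1863 phi_1 + 2.4652 phi_2 = -1.0374
Solve by Cramer's rule:
  det = gamma(0)^2 - gamma(1)^2 = (2.4652)^2 - (0.1863)^2 = 6.07721104 - 0.03470769 = 6.04250335
  phi_hat_1 = [gamma(1) gamma(0) - gamma(1) gamma(2)] / det = [(0.1863)(2.4652) - (0.1863)(-1.0374)] / 6.04250335 = 0.65253438 / 6.04250335 = 0.108
  phi_hat_2 = [gamma(0) gamma(2) - gamma(1)^2] / det = [(2.4652)(-1.0374) - (0.1863)^2] / 6.04250335 = -2.59210617 / 6.04250335 = -0.429
So phi_hat = [0.1080, -0.4290].
Therefore phi_hat_1 = 0.1080.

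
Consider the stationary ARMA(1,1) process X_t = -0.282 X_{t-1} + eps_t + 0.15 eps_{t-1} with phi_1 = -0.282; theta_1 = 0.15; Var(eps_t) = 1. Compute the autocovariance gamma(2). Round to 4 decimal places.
\gamma(2) = 0.0387

Multiply the model equation by X_{t-k} and take expectations. With theta_0 = psi_0 = 1 and psi_j the MA(infinity) weights, this gives
  gamma(k) - sum_i phi_i gamma(k-i) = c_k,
  c_k = sigma^2 * sum_{j=k..q} theta_j psi_{j-k}   (c_k = 0 for k > q),
using gamma(-m) = gamma(m).
psi-weights needed (psi_j = theta_j + sum_i phi_i psi_{j-i}):
  psi_1 = theta_1 + phi_1 = 0.15 + (-0.282) = -0.132
Right-hand sides:
  c_0 = sigma^2 (1 + theta_1 psi_1) = 1 * (1 + (0.15)(-0.132)) = 1 * 0.9802 = 0.9802
  c_1 = sigma^2 theta_1 = 1 * (0.15) = 0.15
  c_2 = 0
Equations for k = 0 and k = 1 (AR order 1):
  gamma(0) = phi_1 gamma(1) + c_0
  gamma(1) = phi_1 gamma(0) + c_1
Substituting the second into the first: gamma(0) (1 - phi_1^2) = c_0 + phi_1 c_1, so
  gamma(0) = (c_0 + phi_1 c_1) / (1 - phi_1^2) = (0.9802 + (-0.282)(0.15)) / (1 - (-0.282)^2) = 0.9379 / 0.920476 = 1.018929.
  gamma(1) = phi_1 gamma(0) + c_1 = (-0.282)(1.018929) + (0.15) = -0.137338.
For k = 2 (> q): gamma(2) = phi_1 gamma(1) = (-0.282)(-0.137338) = 0.038729.
Therefore gamma(2) = 0.0387 (to 4 decimal places).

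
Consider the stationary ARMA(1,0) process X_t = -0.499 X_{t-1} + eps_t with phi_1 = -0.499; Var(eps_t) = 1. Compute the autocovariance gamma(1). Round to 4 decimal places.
\gamma(1) = -0.6644

Multiply the model equation by X_{t-k} and take expectations. With theta_0 = psi_0 = 1 and psi_j the MA(infinity) weights, this gives
  gamma(k) - sum_i phi_i gamma(k-i) = c_k,
  c_k = sigma^2 * sum_{j=k..q} theta_j psi_{j-k}   (c_k = 0 for k > q),
using gamma(-m) = gamma(m).
Pure AR (q = 0): c_0 = sigma^2 = 1, c_k = 0 for k >= 1.
Equations for k = 0 and k = 1 (AR order 1):
  gamma(0) = phi_1 gamma(1) + c_0
  gamma(1) = phi_1 gamma(0) + c_1
Substituting the second into the first: gamma(0) (1 - phi_1^2) = c_0 + phi_1 c_1, so
  gamma(0) = c_0 / (1 - phi_1^2) = 1 / (1 - (-0.499)^2) = 1 / 0.750999 = 1.33156.
  gamma(1) = phi_1 gamma(0) = (-0.499)(1.33156) = -0.664448.
Therefore gamma(1) = -0.6644 (to 4 decimal places).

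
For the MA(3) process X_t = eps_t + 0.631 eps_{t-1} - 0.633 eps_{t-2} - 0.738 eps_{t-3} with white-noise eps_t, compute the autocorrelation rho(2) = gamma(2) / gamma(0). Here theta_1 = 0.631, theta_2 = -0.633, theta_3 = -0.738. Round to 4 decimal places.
\rho(2) = -0.4688

For an MA(q) process with theta_0 = 1, the autocovariance is
  gamma(k) = sigma^2 * sum_{i=0..q-k} theta_i * theta_{i+k},
and rho(k) = gamma(k) / gamma(0). Sigma^2 cancels.
  numerator   = (1)*(-0.633) + (0.631)*(-0.738) = -1.098678.
  denominator = (1)^2 + (0.631)^2 + (-0.633)^2 + (-0.738)^2 = 2.343494.
  rho(2) = -1.098678 / 2.343494 = -0.4688.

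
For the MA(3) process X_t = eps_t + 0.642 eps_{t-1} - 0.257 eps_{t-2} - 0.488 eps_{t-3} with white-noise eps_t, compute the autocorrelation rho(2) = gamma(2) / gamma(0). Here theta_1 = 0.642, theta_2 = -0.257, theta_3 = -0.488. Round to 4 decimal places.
\rho(2) = -0.3323

For an MA(q) process with theta_0 = 1, the autocovariance is
  gamma(k) = sigma^2 * sum_{i=0..q-k} theta_i * theta_{i+k},
and rho(k) = gamma(k) / gamma(0). Sigma^2 cancels.
  numerator   = (1)*(-0.257) + (0.642)*(-0.488) = -0.570296.
  denominator = (1)^2 + (0.642)^2 + (-0.257)^2 + (-0.488)^2 = 1.716357.
  rho(2) = -0.570296 / 1.716357 = -0.3323.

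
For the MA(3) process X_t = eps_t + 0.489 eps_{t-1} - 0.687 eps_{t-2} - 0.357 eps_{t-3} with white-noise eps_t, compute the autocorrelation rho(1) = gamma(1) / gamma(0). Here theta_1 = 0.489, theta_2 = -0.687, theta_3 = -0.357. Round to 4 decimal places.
\rho(1) = 0.2166

For an MA(q) process with theta_0 = 1, the autocovariance is
  gamma(k) = sigma^2 * sum_{i=0..q-k} theta_i * theta_{i+k},
and rho(k) = gamma(k) / gamma(0). Sigma^2 cancels.
  numerator   = (1)*(0.489) + (0.489)*(-0.687) + (-0.687)*(-0.357) = 0.398316.
  denominator = (1)^2 + (0.489)^2 + (-0.687)^2 + (-0.357)^2 = 1.838539.
  rho(1) = 0.398316 / 1.838539 = 0.2166.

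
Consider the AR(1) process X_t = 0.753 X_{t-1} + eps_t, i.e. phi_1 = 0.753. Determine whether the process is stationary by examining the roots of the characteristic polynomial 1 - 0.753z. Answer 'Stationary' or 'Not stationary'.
\text{Stationary}

The AR(p) characteristic polynomial is P(z) = 1 - 0.753z.
Stationarity requires all roots to lie outside the unit circle, i.e. |z| > 1 for every root.
This is linear in z: 1 + (-0.753) z = 0  =>  z = -1/(-0.753) = 1.328021,  |z| = 1.328021.
Moduli of all roots: 1.3280.
All moduli strictly greater than 1? Yes.
Verdict: Stationary.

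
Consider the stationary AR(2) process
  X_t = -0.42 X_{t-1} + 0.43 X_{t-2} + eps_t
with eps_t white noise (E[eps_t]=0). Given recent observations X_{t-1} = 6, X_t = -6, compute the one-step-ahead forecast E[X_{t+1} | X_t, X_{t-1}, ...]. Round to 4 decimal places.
E[X_{t+1} \mid \mathcal F_t] = 5.1000

For an AR(p) model X_t = c + sum_i phi_i X_{t-i} + eps_t, the
one-step-ahead conditional mean is
  E[X_{t+1} | X_t, ...] = c + sum_i phi_i X_{t+1-i}.
Substitute known values:
  E[X_{t+1} | ...] = (-0.42) * (-6) + (0.43) * (6)
                   = 5.1000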